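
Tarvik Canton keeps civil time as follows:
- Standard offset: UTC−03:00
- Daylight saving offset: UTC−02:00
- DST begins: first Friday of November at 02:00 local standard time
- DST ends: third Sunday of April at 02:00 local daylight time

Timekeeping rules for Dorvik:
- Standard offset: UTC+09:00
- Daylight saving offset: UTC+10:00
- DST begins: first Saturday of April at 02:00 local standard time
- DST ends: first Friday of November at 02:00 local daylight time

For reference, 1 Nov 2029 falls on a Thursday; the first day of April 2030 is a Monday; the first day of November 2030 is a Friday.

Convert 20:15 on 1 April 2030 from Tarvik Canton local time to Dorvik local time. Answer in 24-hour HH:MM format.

07:15

1 November 2029 is a Thursday, so the first Friday is November 2.
1 April 2030 is a Monday, so the first Sunday is April 7 and the third is April 21.
1 April 2030 lies within the daylight-saving period (2 November 2029 – 21 April 2030), so Tarvik Canton is on daylight time, UTC−02:00.
20:15 Tarvik Canton + 2h = 22:15 UTC.
1 April 2030 is a Monday, so the first Saturday is April 6.
1 November 2030 is a Friday, so the first Friday is November 1.
At the standard offset (UTC+09:00), 22:15 UTC + 9h = 07:15 Dorvik standard time (rolling into the next day, 2 April 2030).
Daylight saving runs 6 April – 1 November; the standard-time date in Dorvik, 2 April 2030, is outside that window, so Dorvik is on standard time at UTC+09:00.
22:15 UTC + 9h = 07:15 Dorvik (rolling into the next day, 2 April 2030).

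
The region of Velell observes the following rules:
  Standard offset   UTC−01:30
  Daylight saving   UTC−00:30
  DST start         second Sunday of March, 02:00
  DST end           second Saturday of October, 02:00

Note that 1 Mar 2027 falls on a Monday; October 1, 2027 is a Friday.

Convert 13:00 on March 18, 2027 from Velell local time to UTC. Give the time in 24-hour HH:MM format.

13:30

1 March 2027 is a Monday, so the first Sunday is March 7 and the second is March 14.
1 October 2027 is a Friday, so the first Saturday is October 2 and the second is October 9.
March 18, 2027 falls between 14 March and 9 October, so daylight saving is in effect and Velell is at UTC−00:30.
13:00 local + 0h30m = 13:30 UTC.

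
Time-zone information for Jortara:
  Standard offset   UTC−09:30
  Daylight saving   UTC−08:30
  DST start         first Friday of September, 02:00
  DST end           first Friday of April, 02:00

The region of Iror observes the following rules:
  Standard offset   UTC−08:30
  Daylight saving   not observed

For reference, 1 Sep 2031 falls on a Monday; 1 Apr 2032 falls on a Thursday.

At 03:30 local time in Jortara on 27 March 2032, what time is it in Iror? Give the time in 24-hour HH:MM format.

03:30

1 September 2031 is a Monday, so the first Friday is September 5.
1 April 2032 is a Thursday, so the first Friday is April 2.
27 March 2032 lies within the daylight-saving period (5 September 2031 – 2 April 2032), so Jortara is on daylight time, UTC−08:30.
03:30 Jortara + 8h30m = 12:00 UTC.
Iror has no daylight saving, so its offset is UTC−08:30 year-round.
12:00 UTC − 8h30m = 03:30 Iror.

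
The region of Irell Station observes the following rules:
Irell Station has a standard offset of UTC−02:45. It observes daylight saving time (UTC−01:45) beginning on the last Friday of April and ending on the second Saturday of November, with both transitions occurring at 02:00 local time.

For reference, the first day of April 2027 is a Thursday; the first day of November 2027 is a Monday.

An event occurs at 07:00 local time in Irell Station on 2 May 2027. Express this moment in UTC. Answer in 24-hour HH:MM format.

1 April 2027 is a Thursday, so Fridays fall on 2, 9, 16, 23, 30; the last is April 30.
1 November 2027 is a Monday, so the first Saturday is November 6 and the second is November 13.
2 May 2027 lies within the daylight-saving period (30 April – 13 November), so Irell Station is on daylight time, UTC−01:45.
07:00 local + 1h45m = 08:45 UTC.

08:45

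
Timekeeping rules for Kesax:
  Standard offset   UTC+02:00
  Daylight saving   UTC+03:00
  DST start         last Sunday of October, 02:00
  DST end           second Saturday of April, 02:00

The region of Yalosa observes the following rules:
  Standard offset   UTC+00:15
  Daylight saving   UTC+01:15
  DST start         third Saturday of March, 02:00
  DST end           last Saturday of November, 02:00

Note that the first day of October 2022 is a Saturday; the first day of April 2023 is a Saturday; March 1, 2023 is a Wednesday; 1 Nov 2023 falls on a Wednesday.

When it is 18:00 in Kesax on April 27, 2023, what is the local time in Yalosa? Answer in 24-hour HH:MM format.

17:15

1 October 2022 is a Saturday, so Sundays fall on 2, 9, 16, 23, 30; the last is October 30.
1 April 2023 is a Saturday, so the first Saturday is April 1 and the second is April 8.
April 27, 2023 is outside the daylight-saving period (30 October 2022 – 8 April 2023), so Kesax is on standard time, UTC+02:00.
18:00 Kesax − 2h = 16:00 UTC.
1 March 2023 is a Wednesday, so the first Saturday is March 4 and the third is March 18.
1 November 2023 is a Wednesday, so Saturdays fall on 4, 11, 18, 25; the last is November 25.
At the standard offset (UTC+00:15), 16:00 UTC + 0h15m = 16:15 Yalosa standard time.
The standard-time date in Yalosa, April 27, 2023, lies within the daylight-saving period (18 March – 25 November), so Yalosa is on daylight time, UTC+01:15.
16:00 UTC + 1h15m = 17:15 Yalosa.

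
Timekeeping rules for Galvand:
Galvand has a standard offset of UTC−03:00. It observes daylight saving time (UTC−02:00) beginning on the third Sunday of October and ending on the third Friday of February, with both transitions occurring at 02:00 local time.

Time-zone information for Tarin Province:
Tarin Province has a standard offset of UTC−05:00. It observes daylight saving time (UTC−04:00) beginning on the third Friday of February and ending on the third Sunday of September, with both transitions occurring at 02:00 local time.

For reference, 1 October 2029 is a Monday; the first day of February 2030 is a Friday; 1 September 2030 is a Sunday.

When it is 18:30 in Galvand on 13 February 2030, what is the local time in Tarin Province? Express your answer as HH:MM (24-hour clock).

15:30

1 October 2029 is a Monday, so the first Sunday is October 7 and the third is October 21.
1 February 2030 is a Friday, so the first Friday is February 1 and the third is February 15.
13 February 2030 falls between 21 October 2029 and 15 February 2030, so daylight saving is in effect and Galvand is at UTC−02:00.
18:30 Galvand + 2h = 20:30 UTC.
1 February 2030 is a Friday, so the first Friday is February 1 and the third is February 15.
1 September 2030 is a Sunday, so the first Sunday is September 1 and the third is September 15.
At the standard offset (UTC−05:00), 20:30 UTC − 5h = 15:30 Tarin Province standard time.
Daylight saving runs 15 February – 15 September; the standard-time date in Tarin Province, 13 February 2030, is outside that window, so Tarin Province is on standard time at UTC−05:00.
20:30 UTC − 5h = 15:30 Tarin Province.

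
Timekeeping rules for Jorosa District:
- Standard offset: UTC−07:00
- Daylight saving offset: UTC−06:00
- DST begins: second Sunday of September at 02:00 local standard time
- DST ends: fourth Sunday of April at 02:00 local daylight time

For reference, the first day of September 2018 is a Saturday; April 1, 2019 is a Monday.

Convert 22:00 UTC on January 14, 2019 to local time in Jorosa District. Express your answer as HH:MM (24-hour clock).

1 September 2018 is a Saturday, so the first Sunday is September 2 and the second is September 9.
1 April 2019 is a Monday, so the first Sunday is April 7 and the fourth is April 28.
At the standard offset (UTC−07:00), 22:00 UTC − 7h = 15:00 Jorosa District standard time.
Daylight saving runs 9 September 2018 – 28 April 2019; the standard-time date in Jorosa District, January 14, 2019, is inside that window, so Jorosa District is at UTC−06:00.
22:00 UTC − 6h = 16:00 local.

16:00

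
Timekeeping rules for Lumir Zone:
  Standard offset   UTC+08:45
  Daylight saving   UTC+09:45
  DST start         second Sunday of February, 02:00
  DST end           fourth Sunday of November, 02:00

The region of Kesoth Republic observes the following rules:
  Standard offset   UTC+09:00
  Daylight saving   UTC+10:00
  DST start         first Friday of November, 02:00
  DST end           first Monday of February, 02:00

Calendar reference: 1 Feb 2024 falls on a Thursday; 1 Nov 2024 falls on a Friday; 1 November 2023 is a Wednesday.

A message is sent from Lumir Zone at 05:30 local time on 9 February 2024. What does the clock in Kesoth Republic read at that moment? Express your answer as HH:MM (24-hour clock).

1 February 2024 is a Thursday, so the first Sunday is February 4 and the second is February 11.
1 November 2024 is a Friday, so the first Sunday is November 3 and the fourth is November 24.
Daylight saving runs 11 February – 24 November; 9 February 2024 is outside that window, so Lumir Zone is on standard time at UTC+08:45.
05:30 Lumir Zone − 8h45m = 20:45 UTC (rolling into the previous day, 8 February 2024).
1 November 2023 is a Wednesday, so the first Friday is November 3.
1 February 2024 is a Thursday, so the first Monday is February 5.
At the standard offset (UTC+09:00), 20:45 UTC + 9h = 05:45 Kesoth Republic standard time (rolling into the next day, 9 February 2024).
Daylight saving runs 3 November 2023 – 5 February 2024; the standard-time date in Kesoth Republic, 9 February 2024, is outside that window, so Kesoth Republic is on standard time at UTC+09:00.
20:45 UTC + 9h = 05:45 Kesoth Republic (rolling into the next day, 9 February 2024).

05:45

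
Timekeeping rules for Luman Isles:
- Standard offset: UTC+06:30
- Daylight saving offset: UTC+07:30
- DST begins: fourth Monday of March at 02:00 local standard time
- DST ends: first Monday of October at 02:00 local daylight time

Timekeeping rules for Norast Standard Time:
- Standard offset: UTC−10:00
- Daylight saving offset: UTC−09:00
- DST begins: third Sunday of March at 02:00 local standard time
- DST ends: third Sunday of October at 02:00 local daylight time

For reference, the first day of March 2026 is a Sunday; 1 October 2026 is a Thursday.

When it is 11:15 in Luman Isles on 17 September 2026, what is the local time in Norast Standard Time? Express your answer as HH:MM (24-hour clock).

18:45

1 March 2026 is a Sunday, so the first Monday is March 2 and the fourth is March 23.
1 October 2026 is a Thursday, so the first Monday is October 5.
17 September 2026 lies within the daylight-saving period (23 March – 5 October), so Luman Isles is on daylight time, UTC+07:30.
11:15 Luman Isles − 7h30m = 03:45 UTC.
1 March 2026 is a Sunday, so the first Sunday is March 1 and the third is March 15.
1 October 2026 is a Thursday, so the first Sunday is October 4 and the third is October 18.
At the standard offset (UTC−10:00), 03:45 UTC − 10h = 17:45 Norast Standard Time standard time (rolling into the previous day, 16 September 2026).
Daylight saving runs 15 March – 18 October; the standard-time date in Norast Standard Time, 16 September 2026, is inside that window, so Norast Standard Time is at UTC−09:00.
03:45 UTC − 9h = 18:45 Norast Standard Time (rolling into the previous day, 16 September 2026).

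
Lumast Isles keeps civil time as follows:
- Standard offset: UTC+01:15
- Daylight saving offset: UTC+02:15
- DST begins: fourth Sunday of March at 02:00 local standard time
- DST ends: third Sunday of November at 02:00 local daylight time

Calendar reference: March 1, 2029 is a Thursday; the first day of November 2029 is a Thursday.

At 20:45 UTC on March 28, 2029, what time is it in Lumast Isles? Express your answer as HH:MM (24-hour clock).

1 March 2029 is a Thursday, so the first Sunday is March 4 and the fourth is March 25.
1 November 2029 is a Thursday, so the first Sunday is November 4 and the third is November 18.
At the standard offset (UTC+01:15), 20:45 UTC + 1h15m = 22:00 Lumast Isles standard time.
Daylight saving runs 25 March – 18 November; the standard-time date in Lumast Isles, March 28, 2029, is inside that window, so Lumast Isles is at UTC+02:15.
20:45 UTC + 2h15m = 23:00 local.

23:00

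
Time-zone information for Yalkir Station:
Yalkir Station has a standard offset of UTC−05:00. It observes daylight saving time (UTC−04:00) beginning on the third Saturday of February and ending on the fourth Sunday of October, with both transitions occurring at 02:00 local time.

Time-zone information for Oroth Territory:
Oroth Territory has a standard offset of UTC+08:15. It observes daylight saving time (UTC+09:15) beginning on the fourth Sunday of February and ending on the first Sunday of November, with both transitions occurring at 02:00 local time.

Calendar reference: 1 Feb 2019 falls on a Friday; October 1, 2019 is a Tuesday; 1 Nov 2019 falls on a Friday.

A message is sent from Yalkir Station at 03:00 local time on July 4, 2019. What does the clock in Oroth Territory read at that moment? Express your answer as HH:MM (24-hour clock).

16:15

1 February 2019 is a Friday, so the first Saturday is February 2 and the third is February 16.
1 October 2019 is a Tuesday, so the first Sunday is October 6 and the fourth is October 27.
Daylight saving runs 16 February – 27 October; July 4, 2019 is inside that window, so Yalkir Station is at UTC−04:00.
03:00 Yalkir Station + 4h = 07:00 UTC.
1 February 2019 is a Friday, so the first Sunday is February 3 and the fourth is February 24.
1 November 2019 is a Friday, so the first Sunday is November 3.
At the standard offset (UTC+08:15), 07:00 UTC + 8h15m = 15:15 Oroth Territory standard time.
The standard-time date in Oroth Territory, July 4, 2019, lies within the daylight-saving period (24 February – 3 November), so Oroth Territory is on daylight time, UTC+09:15.
07:00 UTC + 9h15m = 16:15 Oroth Territory.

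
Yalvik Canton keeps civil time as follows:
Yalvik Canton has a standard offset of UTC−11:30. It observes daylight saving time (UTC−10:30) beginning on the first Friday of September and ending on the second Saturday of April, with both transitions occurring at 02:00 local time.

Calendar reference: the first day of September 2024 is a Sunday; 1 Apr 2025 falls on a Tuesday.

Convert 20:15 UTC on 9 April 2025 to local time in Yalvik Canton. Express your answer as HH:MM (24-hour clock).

1 September 2024 is a Sunday, so the first Friday is September 6.
1 April 2025 is a Tuesday, so the first Saturday is April 5 and the second is April 12.
At the standard offset (UTC−11:30), 20:15 UTC − 11h30m = 08:45 Yalvik Canton standard time.
The standard-time date in Yalvik Canton, 9 April 2025, lies within the daylight-saving period (6 September 2024 – 12 April 2025), so Yalvik Canton is on daylight time, UTC−10:30.
20:15 UTC − 10h30m = 09:45 local.

09:45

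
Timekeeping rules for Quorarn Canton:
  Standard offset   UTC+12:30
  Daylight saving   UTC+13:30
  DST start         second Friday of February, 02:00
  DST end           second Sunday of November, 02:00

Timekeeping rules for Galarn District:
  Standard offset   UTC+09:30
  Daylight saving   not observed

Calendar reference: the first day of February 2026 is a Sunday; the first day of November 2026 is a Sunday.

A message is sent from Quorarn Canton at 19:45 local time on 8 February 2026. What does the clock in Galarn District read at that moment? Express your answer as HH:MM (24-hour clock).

16:45

1 February 2026 is a Sunday, so the first Friday is February 6 and the second is February 13.
1 November 2026 is a Sunday, so the first Sunday is November 1 and the second is November 8.
8 February 2026 does not fall between 13 February and 8 November, so daylight saving is not in effect and Quorarn Canton is at UTC+12:30.
19:45 Quorarn Canton − 12h30m = 07:15 UTC.
Galarn District stays on UTC+09:30 all year.
07:15 UTC + 9h30m = 16:45 Galarn District.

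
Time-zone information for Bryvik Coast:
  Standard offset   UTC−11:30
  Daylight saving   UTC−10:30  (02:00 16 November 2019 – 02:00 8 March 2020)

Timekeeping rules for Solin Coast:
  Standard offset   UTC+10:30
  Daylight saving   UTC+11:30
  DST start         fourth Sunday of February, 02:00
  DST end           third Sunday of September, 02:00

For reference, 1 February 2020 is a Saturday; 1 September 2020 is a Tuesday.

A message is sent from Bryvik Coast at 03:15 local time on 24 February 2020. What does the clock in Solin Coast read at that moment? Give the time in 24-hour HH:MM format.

Daylight saving runs 16 November 2019 – 8 March 2020; 24 February 2020 is inside that window, so Bryvik Coast is at UTC−10:30.
03:15 Bryvik Coast + 10h30m = 13:45 UTC.
1 February 2020 is a Saturday, so the first Sunday is February 2 and the fourth is February 23.
1 September 2020 is a Tuesday, so the first Sunday is September 6 and the third is September 20.
At the standard offset (UTC+10:30), 13:45 UTC + 10h30m = 00:15 Solin Coast standard time (rolling into the next day, 25 February 2020).
The standard-time date in Solin Coast, 25 February 2020, falls between 23 February and 20 September, so daylight saving is in effect and Solin Coast is at UTC+11:30.
13:45 UTC + 11h30m = 01:15 Solin Coast (rolling into the next day, 25 February 2020).

01:15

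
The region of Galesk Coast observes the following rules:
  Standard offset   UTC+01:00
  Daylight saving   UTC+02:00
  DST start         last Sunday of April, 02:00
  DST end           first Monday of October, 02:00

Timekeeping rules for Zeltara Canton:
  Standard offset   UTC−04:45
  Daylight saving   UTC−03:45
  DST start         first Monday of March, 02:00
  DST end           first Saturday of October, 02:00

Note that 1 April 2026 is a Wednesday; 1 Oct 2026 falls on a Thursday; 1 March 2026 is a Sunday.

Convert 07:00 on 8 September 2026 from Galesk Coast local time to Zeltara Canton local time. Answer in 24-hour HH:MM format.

1 April 2026 is a Wednesday, so Sundays fall on 5, 12, 19, 26; the last is April 26.
1 October 2026 is a Thursday, so the first Monday is October 5.
8 September 2026 falls between 26 April and 5 October, so daylight saving is in effect and Galesk Coast is at UTC+02:00.
07:00 Galesk Coast − 2h = 05:00 UTC.
1 March 2026 is a Sunday, so the first Monday is March 2.
1 October 2026 is a Thursday, so the first Saturday is October 3.
At the standard offset (UTC−04:45), 05:00 UTC − 4h45m = 00:15 Zeltara Canton standard time.
The standard-time date in Zeltara Canton, 8 September 2026, falls between 2 March and 3 October, so daylight saving is in effect and Zeltara Canton is at UTC−03:45.
05:00 UTC − 3h45m = 01:15 Zeltara Canton.

01:15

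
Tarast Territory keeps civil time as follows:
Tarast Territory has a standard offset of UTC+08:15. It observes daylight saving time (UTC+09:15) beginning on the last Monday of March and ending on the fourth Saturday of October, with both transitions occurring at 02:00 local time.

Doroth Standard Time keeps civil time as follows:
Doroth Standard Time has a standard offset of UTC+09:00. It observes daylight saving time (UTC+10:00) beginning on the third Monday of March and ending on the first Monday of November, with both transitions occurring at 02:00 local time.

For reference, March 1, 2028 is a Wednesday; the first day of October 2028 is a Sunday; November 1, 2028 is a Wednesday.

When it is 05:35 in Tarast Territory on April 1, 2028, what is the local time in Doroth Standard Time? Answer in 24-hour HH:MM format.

1 March 2028 is a Wednesday, so Mondays fall on 6, 13, 20, 27; the last is March 27.
1 October 2028 is a Sunday, so the first Saturday is October 7 and the fourth is October 28.
Daylight saving runs 27 March – 28 October; April 1, 2028 is inside that window, so Tarast Territory is at UTC+09:15.
05:35 Tarast Territory − 9h15m = 20:20 UTC (rolling into the previous day, 31 March 2028).
1 March 2028 is a Wednesday, so the first Monday is March 6 and the third is March 20.
1 November 2028 is a Wednesday, so the first Monday is November 6.
At the standard offset (UTC+09:00), 20:20 UTC + 9h = 05:20 Doroth Standard Time standard time (rolling into the next day, 1 April 2028).
The standard-time date in Doroth Standard Time, April 1, 2028, lies within the daylight-saving period (20 March – 6 November), so Doroth Standard Time is on daylight time, UTC+10:00.
20:20 UTC + 10h = 06:20 Doroth Standard Time (rolling into the next day, 1 April 2028).

06:20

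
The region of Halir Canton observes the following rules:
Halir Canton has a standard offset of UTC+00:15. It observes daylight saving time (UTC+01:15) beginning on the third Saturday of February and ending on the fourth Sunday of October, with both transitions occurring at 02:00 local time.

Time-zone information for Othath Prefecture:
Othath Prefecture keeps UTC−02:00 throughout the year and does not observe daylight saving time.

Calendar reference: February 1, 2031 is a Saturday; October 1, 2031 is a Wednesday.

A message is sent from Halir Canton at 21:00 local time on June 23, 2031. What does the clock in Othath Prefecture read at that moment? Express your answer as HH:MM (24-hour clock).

1 February 2031 is a Saturday, so the first Saturday is February 1 and the third is February 15.
1 October 2031 is a Wednesday, so the first Sunday is October 5 and the fourth is October 26.
Daylight saving runs 15 February – 26 October; June 23, 2031 is inside that window, so Halir Canton is at UTC+01:15.
21:00 Halir Canton − 1h15m = 19:45 UTC.
Othath Prefecture has no daylight saving, so its offset is UTC−02:00 year-round.
19:45 UTC − 2h = 17:45 Othath Prefecture.

17:45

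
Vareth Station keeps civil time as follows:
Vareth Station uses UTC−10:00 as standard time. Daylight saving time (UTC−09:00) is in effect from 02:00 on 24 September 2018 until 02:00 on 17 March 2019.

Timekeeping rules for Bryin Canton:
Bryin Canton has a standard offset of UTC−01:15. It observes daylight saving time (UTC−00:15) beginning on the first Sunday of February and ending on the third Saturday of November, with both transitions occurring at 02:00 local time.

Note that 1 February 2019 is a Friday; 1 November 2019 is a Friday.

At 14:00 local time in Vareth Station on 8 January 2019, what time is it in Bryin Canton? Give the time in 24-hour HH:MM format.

Daylight saving runs 24 September 2018 – 17 March 2019; 8 January 2019 is inside that window, so Vareth Station is at UTC−09:00.
14:00 Vareth Station + 9h = 23:00 UTC.
1 February 2019 is a Friday, so the first Sunday is February 3.
1 November 2019 is a Friday, so the first Saturday is November 2 and the third is November 16.
At the standard offset (UTC−01:15), 23:00 UTC − 1h15m = 21:45 Bryin Canton standard time.
The standard-time date in Bryin Canton, 8 January 2019, is outside the daylight-saving period (3 February – 16 November), so Bryin Canton is on standard time, UTC−01:15.
23:00 UTC − 1h15m = 21:45 Bryin Canton.

21:45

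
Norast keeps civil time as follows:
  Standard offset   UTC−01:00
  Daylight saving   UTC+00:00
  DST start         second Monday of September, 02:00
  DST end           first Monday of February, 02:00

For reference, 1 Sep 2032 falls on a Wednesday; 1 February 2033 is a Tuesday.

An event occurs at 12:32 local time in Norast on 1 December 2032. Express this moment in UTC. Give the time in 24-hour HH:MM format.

12:32

1 September 2032 is a Wednesday, so the first Monday is September 6 and the second is September 13.
1 February 2033 is a Tuesday, so the first Monday is February 7.
Daylight saving runs 13 September 2032 – 7 February 2033; 1 December 2032 is inside that window, so Norast is at UTC+00:00.
12:32 local − 0h = 12:32 UTC.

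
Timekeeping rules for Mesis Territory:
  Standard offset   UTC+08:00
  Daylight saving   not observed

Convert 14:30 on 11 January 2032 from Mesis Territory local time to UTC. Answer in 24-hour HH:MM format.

06:30

Mesis Territory stays on UTC+08:00 all year.
14:30 local − 8h = 06:30 UTC.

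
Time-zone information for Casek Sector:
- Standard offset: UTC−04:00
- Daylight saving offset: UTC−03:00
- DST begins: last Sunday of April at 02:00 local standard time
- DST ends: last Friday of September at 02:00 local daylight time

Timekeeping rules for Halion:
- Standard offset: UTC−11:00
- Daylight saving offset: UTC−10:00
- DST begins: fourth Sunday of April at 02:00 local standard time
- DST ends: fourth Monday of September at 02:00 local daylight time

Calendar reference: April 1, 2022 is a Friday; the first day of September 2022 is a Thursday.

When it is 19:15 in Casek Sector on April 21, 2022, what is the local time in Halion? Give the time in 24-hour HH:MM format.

1 April 2022 is a Friday, so Sundays fall on 3, 10, 17, 24; the last is April 24.
1 September 2022 is a Thursday, so Fridays fall on 2, 9, 16, 23, 30; the last is September 30.
April 21, 2022 does not fall between 24 April and 30 September, so daylight saving is not in effect and Casek Sector is at UTC−04:00.
19:15 Casek Sector + 4h = 23:15 UTC.
1 April 2022 is a Friday, so the first Sunday is April 3 and the fourth is April 24.
1 September 2022 is a Thursday, so the first Monday is September 5 and the fourth is September 26.
At the standard offset (UTC−11:00), 23:15 UTC − 11h = 12:15 Halion standard time.
The standard-time date in Halion, April 21, 2022, is outside the daylight-saving period (24 April – 26 September), so Halion is on standard time, UTC−11:00.
23:15 UTC − 11h = 12:15 Halion.

12:15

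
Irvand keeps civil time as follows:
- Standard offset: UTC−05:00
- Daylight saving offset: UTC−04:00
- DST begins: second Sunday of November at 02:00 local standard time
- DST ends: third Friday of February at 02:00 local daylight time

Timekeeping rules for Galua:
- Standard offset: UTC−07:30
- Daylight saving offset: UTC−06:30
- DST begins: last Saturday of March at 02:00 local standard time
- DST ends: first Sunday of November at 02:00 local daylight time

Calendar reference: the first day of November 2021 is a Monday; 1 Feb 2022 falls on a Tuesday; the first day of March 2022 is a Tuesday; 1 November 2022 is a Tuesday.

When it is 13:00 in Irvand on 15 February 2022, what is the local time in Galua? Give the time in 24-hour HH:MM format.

1 November 2021 is a Monday, so the first Sunday is November 7 and the second is November 14.
1 February 2022 is a Tuesday, so the first Friday is February 4 and the third is February 18.
15 February 2022 lies within the daylight-saving period (14 November 2021 – 18 February 2022), so Irvand is on daylight time, UTC−04:00.
13:00 Irvand + 4h = 17:00 UTC.
1 March 2022 is a Tuesday, so Saturdays fall on 5, 12, 19, 26; the last is March 26.
1 November 2022 is a Tuesday, so the first Sunday is November 6.
At the standard offset (UTC−07:30), 17:00 UTC − 7h30m = 09:30 Galua standard time.
The standard-time date in Galua, 15 February 2022, is outside the daylight-saving period (26 March – 6 November), so Galua is on standard time, UTC−07:30.
17:00 UTC − 7h30m = 09:30 Galua.

09:30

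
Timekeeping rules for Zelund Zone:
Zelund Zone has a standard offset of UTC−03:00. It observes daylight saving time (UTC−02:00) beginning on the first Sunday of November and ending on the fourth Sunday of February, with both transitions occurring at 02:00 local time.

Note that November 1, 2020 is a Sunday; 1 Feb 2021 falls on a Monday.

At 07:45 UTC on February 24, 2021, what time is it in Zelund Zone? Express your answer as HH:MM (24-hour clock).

1 November 2020 is a Sunday, so the first Sunday is November 1.
1 February 2021 is a Monday, so the first Sunday is February 7 and the fourth is February 28.
At the standard offset (UTC−03:00), 07:45 UTC − 3h = 04:45 Zelund Zone standard time.
The standard-time date in Zelund Zone, February 24, 2021, lies within the daylight-saving period (1 November 2020 – 28 February 2021), so Zelund Zone is on daylight time, UTC−02:00.
07:45 UTC − 2h = 05:45 local.

05:45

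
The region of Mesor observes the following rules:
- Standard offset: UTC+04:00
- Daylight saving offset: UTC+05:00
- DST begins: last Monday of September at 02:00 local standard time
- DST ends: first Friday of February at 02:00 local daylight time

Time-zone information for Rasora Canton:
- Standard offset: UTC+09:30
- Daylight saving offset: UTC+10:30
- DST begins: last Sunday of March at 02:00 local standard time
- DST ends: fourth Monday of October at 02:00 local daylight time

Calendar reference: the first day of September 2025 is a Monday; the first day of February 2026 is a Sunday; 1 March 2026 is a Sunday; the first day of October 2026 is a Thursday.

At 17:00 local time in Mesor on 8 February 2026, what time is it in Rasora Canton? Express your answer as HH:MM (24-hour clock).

1 September 2025 is a Monday, so Mondays fall on 1, 8, 15, 22, 29; the last is September 29.
1 February 2026 is a Sunday, so the first Friday is February 6.
8 February 2026 is outside the daylight-saving period (29 September 2025 – 6 February 2026), so Mesor is on standard time, UTC+04:00.
17:00 Mesor − 4h = 13:00 UTC.
1 March 2026 is a Sunday, so Sundays fall on 1, 8, 15, 22, 29; the last is March 29.
1 October 2026 is a Thursday, so the first Monday is October 5 and the fourth is October 26.
At the standard offset (UTC+09:30), 13:00 UTC + 9h30m = 22:30 Rasora Canton standard time.
The standard-time date in Rasora Canton, 8 February 2026, is outside the daylight-saving period (29 March – 26 October), so Rasora Canton is on standard time, UTC+09:30.
13:00 UTC + 9h30m = 22:30 Rasora Canton.

22:30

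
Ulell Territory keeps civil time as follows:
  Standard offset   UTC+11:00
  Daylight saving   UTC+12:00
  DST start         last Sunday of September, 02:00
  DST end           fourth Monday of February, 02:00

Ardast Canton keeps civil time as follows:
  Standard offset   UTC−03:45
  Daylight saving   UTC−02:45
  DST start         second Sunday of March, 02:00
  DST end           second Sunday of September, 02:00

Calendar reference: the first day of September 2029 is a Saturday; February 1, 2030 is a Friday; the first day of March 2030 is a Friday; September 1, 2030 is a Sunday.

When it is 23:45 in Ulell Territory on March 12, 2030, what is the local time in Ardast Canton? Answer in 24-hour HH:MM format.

10:00

1 September 2029 is a Saturday, so Sundays fall on 2, 9, 16, 23, 30; the last is September 30.
1 February 2030 is a Friday, so the first Monday is February 4 and the fourth is February 25.
March 12, 2030 does not fall between 30 September 2029 and 25 February 2030, so daylight saving is not in effect and Ulell Territory is at UTC+11:00.
23:45 Ulell Territory − 11h = 12:45 UTC.
1 March 2030 is a Friday, so the first Sunday is March 3 and the second is March 10.
1 September 2030 is a Sunday, so the first Sunday is September 1 and the second is September 8.
At the standard offset (UTC−03:45), 12:45 UTC − 3h45m = 09:00 Ardast Canton standard time.
Daylight saving runs 10 March – 8 September; the standard-time date in Ardast Canton, March 12, 2030, is inside that window, so Ardast Canton is at UTC−02:45.
12:45 UTC − 2h45m = 10:00 Ardast Canton.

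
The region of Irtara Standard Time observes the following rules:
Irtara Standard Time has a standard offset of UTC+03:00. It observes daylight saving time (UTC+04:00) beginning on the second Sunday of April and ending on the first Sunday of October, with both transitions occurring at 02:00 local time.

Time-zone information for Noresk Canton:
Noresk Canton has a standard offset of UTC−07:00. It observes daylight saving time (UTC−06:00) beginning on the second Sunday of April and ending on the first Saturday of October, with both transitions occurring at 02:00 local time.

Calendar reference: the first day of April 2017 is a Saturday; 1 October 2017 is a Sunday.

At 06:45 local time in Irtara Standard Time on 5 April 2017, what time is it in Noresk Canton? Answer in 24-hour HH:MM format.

20:45

1 April 2017 is a Saturday, so the first Sunday is April 2 and the second is April 9.
1 October 2017 is a Sunday, so the first Sunday is October 1.
5 April 2017 does not fall between 9 April and 1 October, so daylight saving is not in effect and Irtara Standard Time is at UTC+03:00.
06:45 Irtara Standard Time − 3h = 03:45 UTC.
1 April 2017 is a Saturday, so the first Sunday is April 2 and the second is April 9.
1 October 2017 is a Sunday, so the first Saturday is October 7.
At the standard offset (UTC−07:00), 03:45 UTC − 7h = 20:45 Noresk Canton standard time (rolling into the previous day, 4 April 2017).
The standard-time date in Noresk Canton, 4 April 2017, does not fall between 9 April and 7 October, so daylight saving is not in effect and Noresk Canton is at UTC−07:00.
03:45 UTC − 7h = 20:45 Noresk Canton (rolling into the previous day, 4 April 2017).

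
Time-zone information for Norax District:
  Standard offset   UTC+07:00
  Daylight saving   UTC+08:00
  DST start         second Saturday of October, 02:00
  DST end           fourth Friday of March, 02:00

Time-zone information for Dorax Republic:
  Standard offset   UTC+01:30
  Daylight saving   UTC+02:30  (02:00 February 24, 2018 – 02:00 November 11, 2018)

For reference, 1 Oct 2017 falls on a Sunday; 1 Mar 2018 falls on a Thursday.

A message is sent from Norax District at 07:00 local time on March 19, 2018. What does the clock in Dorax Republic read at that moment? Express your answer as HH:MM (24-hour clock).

01:30

1 October 2017 is a Sunday, so the first Saturday is October 7 and the second is October 14.
1 March 2018 is a Thursday, so the first Friday is March 2 and the fourth is March 23.
March 19, 2018 falls between 14 October 2017 and 23 March 2018, so daylight saving is in effect and Norax District is at UTC+08:00.
07:00 Norax District − 8h = 23:00 UTC (rolling into the previous day, 18 March 2018).
At the standard offset (UTC+01:30), 23:00 UTC + 1h30m = 00:30 Dorax Republic standard time (rolling into the next day, 19 March 2018).
Daylight saving runs 24 February – 11 November; the standard-time date in Dorax Republic, March 19, 2018, is inside that window, so Dorax Republic is at UTC+02:30.
23:00 UTC + 2h30m = 01:30 Dorax Republic (rolling into the next day, 19 March 2018).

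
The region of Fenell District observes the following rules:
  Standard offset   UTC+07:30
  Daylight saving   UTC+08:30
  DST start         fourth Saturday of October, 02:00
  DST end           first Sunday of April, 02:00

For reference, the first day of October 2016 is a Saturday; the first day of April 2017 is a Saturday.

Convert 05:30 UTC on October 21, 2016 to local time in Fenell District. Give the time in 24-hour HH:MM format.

1 October 2016 is a Saturday, so the first Saturday is October 1 and the fourth is October 22.
1 April 2017 is a Saturday, so the first Sunday is April 2.
At the standard offset (UTC+07:30), 05:30 UTC + 7h30m = 13:00 Fenell District standard time.
The standard-time date in Fenell District, October 21, 2016, does not fall between 22 October 2016 and 2 April 2017, so daylight saving is not in effect and Fenell District is at UTC+07:30.
05:30 UTC + 7h30m = 13:00 local.

13:00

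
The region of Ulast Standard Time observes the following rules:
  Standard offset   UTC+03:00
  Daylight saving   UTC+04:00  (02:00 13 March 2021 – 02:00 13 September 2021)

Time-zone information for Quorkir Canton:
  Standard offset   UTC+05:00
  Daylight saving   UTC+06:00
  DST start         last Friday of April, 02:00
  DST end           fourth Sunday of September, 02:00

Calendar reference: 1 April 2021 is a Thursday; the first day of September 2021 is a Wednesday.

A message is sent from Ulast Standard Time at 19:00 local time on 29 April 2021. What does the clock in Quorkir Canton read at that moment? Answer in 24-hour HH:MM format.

29 April 2021 falls between 13 March and 13 September, so daylight saving is in effect and Ulast Standard Time is at UTC+04:00.
19:00 Ulast Standard Time − 4h = 15:00 UTC.
1 April 2021 is a Thursday, so Fridays fall on 2, 9, 16, 23, 30; the last is April 30.
1 September 2021 is a Wednesday, so the first Sunday is September 5 and the fourth is September 26.
At the standard offset (UTC+05:00), 15:00 UTC + 5h = 20:00 Quorkir Canton standard time.
Daylight saving runs 30 April – 26 September; the standard-time date in Quorkir Canton, 29 April 2021, is outside that window, so Quorkir Canton is on standard time at UTC+05:00.
15:00 UTC + 5h = 20:00 Quorkir Canton.

20:00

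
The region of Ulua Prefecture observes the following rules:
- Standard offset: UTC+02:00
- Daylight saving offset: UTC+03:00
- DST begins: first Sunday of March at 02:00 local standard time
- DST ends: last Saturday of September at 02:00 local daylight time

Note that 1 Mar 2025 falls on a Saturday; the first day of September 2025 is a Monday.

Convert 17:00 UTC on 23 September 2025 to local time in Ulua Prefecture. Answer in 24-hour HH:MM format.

1 March 2025 is a Saturday, so the first Sunday is March 2.
1 September 2025 is a Monday, so Saturdays fall on 6, 13, 20, 27; the last is September 27.
At the standard offset (UTC+02:00), 17:00 UTC + 2h = 19:00 Ulua Prefecture standard time.
The standard-time date in Ulua Prefecture, 23 September 2025, falls between 2 March and 27 September, so daylight saving is in effect and Ulua Prefecture is at UTC+03:00.
17:00 UTC + 3h = 20:00 local.

20:00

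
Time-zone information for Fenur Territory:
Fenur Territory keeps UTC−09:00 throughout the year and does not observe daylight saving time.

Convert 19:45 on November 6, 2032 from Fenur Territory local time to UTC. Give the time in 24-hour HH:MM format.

04:45

Fenur Territory has no daylight saving, so its offset is UTC−09:00 year-round.
19:45 local + 9h = 04:45 UTC (rolling into the next day, 7 November 2032).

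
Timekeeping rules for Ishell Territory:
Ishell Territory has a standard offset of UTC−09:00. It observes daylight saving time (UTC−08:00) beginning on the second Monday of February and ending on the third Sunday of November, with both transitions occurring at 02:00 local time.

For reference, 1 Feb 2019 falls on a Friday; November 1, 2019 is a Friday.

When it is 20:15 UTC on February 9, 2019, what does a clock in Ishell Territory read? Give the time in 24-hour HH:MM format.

1 February 2019 is a Friday, so the first Monday is February 4 and the second is February 11.
1 November 2019 is a Friday, so the first Sunday is November 3 and the third is November 17.
At the standard offset (UTC−09:00), 20:15 UTC − 9h = 11:15 Ishell Territory standard time.
The standard-time date in Ishell Territory, February 9, 2019, is outside the daylight-saving period (11 February – 17 November), so Ishell Territory is on standard time, UTC−09:00.
20:15 UTC − 9h = 11:15 local.

11:15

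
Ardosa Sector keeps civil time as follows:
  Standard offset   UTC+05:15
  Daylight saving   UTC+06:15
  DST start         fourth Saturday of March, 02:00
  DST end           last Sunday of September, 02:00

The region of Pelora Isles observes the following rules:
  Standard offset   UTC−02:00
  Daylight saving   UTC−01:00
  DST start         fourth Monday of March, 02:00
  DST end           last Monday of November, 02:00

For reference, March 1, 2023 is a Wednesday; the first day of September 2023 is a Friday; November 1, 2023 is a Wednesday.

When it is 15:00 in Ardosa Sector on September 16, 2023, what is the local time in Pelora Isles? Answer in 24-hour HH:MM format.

07:45

1 March 2023 is a Wednesday, so the first Saturday is March 4 and the fourth is March 25.
1 September 2023 is a Friday, so Sundays fall on 3, 10, 17, 24; the last is September 24.
Daylight saving runs 25 March – 24 September; September 16, 2023 is inside that window, so Ardosa Sector is at UTC+06:15.
15:00 Ardosa Sector − 6h15m = 08:45 UTC.
1 March 2023 is a Wednesday, so the first Monday is March 6 and the fourth is March 27.
1 November 2023 is a Wednesday, so Mondays fall on 6, 13, 20, 27; the last is November 27.
At the standard offset (UTC−02:00), 08:45 UTC − 2h = 06:45 Pelora Isles standard time.
The standard-time date in Pelora Isles, September 16, 2023, falls between 27 March and 27 November, so daylight saving is in effect and Pelora Isles is at UTC−01:00.
08:45 UTC − 1h = 07:45 Pelora Isles.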